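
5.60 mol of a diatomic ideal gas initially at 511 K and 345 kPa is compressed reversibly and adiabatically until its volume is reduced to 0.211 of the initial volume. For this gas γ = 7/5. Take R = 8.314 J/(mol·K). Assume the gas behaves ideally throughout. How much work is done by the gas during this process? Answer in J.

-51300 J

V₁ = nRT₁/P₁ = 5.60×8.314×511/345 = 69.0 L.
Adiabatic: TV^(γ−1) = const ⇒ T₂ = 511×(4.74)^0.400 = 952 K; PV^γ = const ⇒ P₂ = 3050 kPa.
ΔU = nCvΔT = 5.60×20.8×(952−511) = 51300 J.
Q = 0 for an adiabatic process, so W = −ΔU = -51300 J.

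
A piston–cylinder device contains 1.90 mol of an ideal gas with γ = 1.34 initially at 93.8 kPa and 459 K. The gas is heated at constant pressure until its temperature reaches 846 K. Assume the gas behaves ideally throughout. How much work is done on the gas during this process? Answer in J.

-6110 J

V₁ = nRT₁/P₁ = 1.90×8.314×459/93.8 = 77.3 L.
Isobaric: P stays 93.8 kPa; V/T = const ⇒ T₂ = 846 K, V₂ = 142 L.
W = PΔV = 93.8×(142−77.3) kPa·L = 6110 J.
Work done on the gas = −W_by = -6110 J.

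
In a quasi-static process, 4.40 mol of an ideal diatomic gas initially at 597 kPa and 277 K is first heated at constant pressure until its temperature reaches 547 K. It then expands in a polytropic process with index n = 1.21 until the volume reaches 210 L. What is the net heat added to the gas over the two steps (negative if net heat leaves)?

49000 J

V₁ = nRT₁/P₁ = 4.40×8.314×277/597 = 17.0 L.
Step 1 — Isobaric: P stays 597 kPa; V/T = const ⇒ T₂ = 547 K, V₂ = 33.5 L.
W = PΔV = 597×(33.5−17.0) kPa·L = 9880 J.
ΔU = nCvΔT = 4.40×20.8×(547−277) = 24700 J.
Q = ΔU + W = nCpΔT = 34600 J.
State after step 1: P = 597 kPa, V = 33.5 L, T = 547 K.
Step 2 — Polytropic n=1.21: T₂ = T₁(V₁/V₂)^(n−1) = 547×(0.160)^0.21 = 372 K; P₂ = P₁(V₁/V₂)^n = 64.8 kPa.
W = (P₁V₁−P₂V₂)/(n−1) = (597×33.5−64.8×210)/0.21 = 30500 J.
ΔU = nCvΔT = 4.40×20.8×(372−547) = -16000 J.
Q = ΔU + W = 14500 J.
Net over both steps: W = 40300 J, Q = 49000 J, ΔU = 8690 J.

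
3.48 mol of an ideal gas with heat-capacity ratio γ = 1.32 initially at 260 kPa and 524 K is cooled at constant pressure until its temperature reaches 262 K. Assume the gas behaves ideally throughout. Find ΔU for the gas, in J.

-23700 J

V₁ = nRT₁/P₁ = 3.48×8.314×524/260 = 58.3 L.
Isobaric: P stays 260 kPa; V/T = const ⇒ T₂ = 262 K, V₂ = 29.2 L.
For an ideal gas ΔU = nCvΔT with Cv = R/(γ−1) = 26.0 J/(mol·K).
ΔU = 3.48×26.0×(262−524) = -23700 J.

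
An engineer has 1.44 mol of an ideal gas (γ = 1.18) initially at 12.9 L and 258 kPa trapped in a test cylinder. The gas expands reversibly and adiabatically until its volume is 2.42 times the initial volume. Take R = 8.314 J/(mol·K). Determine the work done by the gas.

2720 J

T₁ = P₁V₁/(nR) = 258×12.9/(1.44×8.314) = 278 K.
Adiabatic: TV^(γ−1) = const ⇒ T₂ = 278×(0.413)^0.180 = 237 K; PV^γ = const ⇒ P₂ = 90.9 kPa.
ΔU = nCvΔT = 1.44×46.2×(237−278) = -2720 J.
Q = 0 for an adiabatic process, so W = −ΔU = 2720 J.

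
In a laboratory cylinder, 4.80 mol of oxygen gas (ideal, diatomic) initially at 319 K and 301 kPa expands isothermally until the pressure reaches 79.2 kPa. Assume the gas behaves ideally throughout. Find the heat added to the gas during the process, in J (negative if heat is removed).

17000 J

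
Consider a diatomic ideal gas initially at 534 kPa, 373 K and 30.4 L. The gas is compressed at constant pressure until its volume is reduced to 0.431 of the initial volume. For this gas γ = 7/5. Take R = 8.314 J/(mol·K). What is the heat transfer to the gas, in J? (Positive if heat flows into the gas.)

-32300 J

n = P₁V₁/(RT₁) = 534×30.4/(8.314×373) = 5.23 mol.
Isobaric: P stays 534 kPa; V/T = const ⇒ T₂ = 161 K, V₂ = 13.1 L.
W = PΔV = 534×(13.1−30.4) kPa·L = -9240 J.
ΔU = nCvΔT = 5.23×20.8×(161−373) = -23100 J.
Q = ΔU + W = nCpΔT = -32300 J.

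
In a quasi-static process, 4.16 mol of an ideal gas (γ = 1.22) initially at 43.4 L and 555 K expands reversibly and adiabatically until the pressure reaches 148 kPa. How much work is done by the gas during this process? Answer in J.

P₁ = nRT₁/V₁ = 4.16×8.314×555/43.4 = 442 kPa.
Adiabatic: T₂/T₁ = (P₂/P₁)^((γ−1)/γ) ⇒ T₂ = 555×(0.335)^0.180 = 456 K; V₂ = 106 L.
ΔU = nCvΔT = 4.16×37.8×(456−555) = -15600 J.
Q = 0 for an adiabatic process, so W = −ΔU = 15600 J.

15600 J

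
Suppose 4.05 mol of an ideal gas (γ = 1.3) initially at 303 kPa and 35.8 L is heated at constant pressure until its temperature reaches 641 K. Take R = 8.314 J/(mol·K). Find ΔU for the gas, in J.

T₁ = P₁V₁/(nR) = 303×35.8/(4.05×8.314) = 322 K.
Isobaric: P stays 303 kPa; V/T = const ⇒ T₂ = 641 K, V₂ = 71.2 L.
For an ideal gas ΔU = nCvΔT with Cv = R/(γ−1) = 27.7 J/(mol·K).
ΔU = 4.05×27.7×(641−322) = 35800 J.

35800 J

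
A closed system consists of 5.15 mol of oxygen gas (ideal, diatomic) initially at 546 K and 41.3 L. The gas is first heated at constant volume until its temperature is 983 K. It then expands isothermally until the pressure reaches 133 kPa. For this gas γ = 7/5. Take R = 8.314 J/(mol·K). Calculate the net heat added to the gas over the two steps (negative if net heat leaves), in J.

132000 J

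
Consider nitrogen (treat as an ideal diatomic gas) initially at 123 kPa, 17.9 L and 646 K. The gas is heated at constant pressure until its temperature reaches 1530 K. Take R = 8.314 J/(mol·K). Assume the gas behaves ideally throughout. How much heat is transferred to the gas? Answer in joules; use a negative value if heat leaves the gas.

10500 J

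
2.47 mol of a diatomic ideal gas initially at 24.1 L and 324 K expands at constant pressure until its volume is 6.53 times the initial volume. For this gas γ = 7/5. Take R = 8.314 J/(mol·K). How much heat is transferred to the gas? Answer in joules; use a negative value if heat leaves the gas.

P₁ = nRT₁/V₁ = 2.47×8.314×324/24.1 = 276 kPa.
Isobaric: P stays 276 kPa; V/T = const ⇒ T₂ = 2120 K, V₂ = 157 L.
W = PΔV = 276×(157−24.1) kPa·L = 36800 J.
ΔU = nCvΔT = 2.47×20.8×(2120−324) = 92000 J.
Q = ΔU + W = nCpΔT = 129000 J.

129000 J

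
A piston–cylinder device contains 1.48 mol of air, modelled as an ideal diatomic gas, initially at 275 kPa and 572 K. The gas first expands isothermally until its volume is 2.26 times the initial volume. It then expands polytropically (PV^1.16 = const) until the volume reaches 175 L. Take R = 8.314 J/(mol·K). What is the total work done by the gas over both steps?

V₁ = nRT₁/P₁ = 1.48×8.314×572/275 = 25.6 L.
Step 1 — Isothermal: T stays 572 K; PV = const ⇒ V₂ = 57.8 L, P₂ = 122 kPa.
ΔU = 0 (ideal gas, T constant).
W = nRT ln(V₂/V₁) = 1.48×8.314×572×ln(2.26) = 5740 J.
Q = ΔU + W = 5740 J.
State after step 1: P = 122 kPa, V = 57.8 L, T = 572 K.
Step 2 — Polytropic n=1.16: T₂ = T₁(V₁/V₂)^(n−1) = 572×(0.331)^0.16 = 479 K; P₂ = P₁(V₁/V₂)^n = 33.7 kPa.
W = (P₁V₁−P₂V₂)/(n−1) = (122×57.8−33.7×175)/0.16 = 7140 J.
ΔU = nCvΔT = 1.48×20.8×(479−572) = -2860 J.
Q = ΔU + W = 4280 J.
Net over both steps: W = 12900 J, Q = 10000 J, ΔU = -2860 J.

12900 J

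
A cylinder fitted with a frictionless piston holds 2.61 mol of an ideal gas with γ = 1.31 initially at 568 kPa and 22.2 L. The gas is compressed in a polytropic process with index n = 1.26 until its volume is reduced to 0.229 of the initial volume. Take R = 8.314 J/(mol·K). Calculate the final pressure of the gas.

3640 kPa

T₁ = P₁V₁/(nR) = 568×22.2/(2.61×8.314) = 581 K.
Polytropic n=1.26: T₂ = T₁(V₁/V₂)^(n−1) = 581×(4.37)^0.26 = 852 K; P₂ = P₁(V₁/V₂)^n = 3640 kPa.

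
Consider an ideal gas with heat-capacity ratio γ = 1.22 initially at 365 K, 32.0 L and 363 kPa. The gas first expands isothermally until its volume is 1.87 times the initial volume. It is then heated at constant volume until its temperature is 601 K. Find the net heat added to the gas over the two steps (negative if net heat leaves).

n = P₁V₁/(RT₁) = 363×32.0/(8.314×365) = 3.83 mol.
Step 1 — Isothermal: T stays 365 K; PV = const ⇒ V₂ = 59.8 L, P₂ = 194 kPa.
ΔU = 0 (ideal gas, T constant).
W = nRT ln(V₂/V₁) = 3.83×8.314×365×ln(1.87) = 7270 J.
Q = ΔU + W = 7270 J.
State after step 1: P = 194 kPa, V = 59.8 L, T = 365 K.
Step 2 — Isochoric: V stays 59.8 L; P/T = const ⇒ T₂ = 601 K, P₂ = 320 kPa.
W = 0 (no volume change).
ΔU = nCvΔT = 3.83×37.8×(601−365) = 34100 J.
Q = ΔU = 34100 J.
Net over both steps: W = 7270 J, Q = 41400 J, ΔU = 34100 J.

41400 J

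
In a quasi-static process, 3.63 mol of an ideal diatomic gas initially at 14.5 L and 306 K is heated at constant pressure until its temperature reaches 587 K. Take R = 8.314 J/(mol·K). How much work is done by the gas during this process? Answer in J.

P₁ = nRT₁/V₁ = 3.63×8.314×306/14.5 = 637 kPa.
Isobaric: P stays 637 kPa; V/T = const ⇒ T₂ = 587 K, V₂ = 27.8 L.
W = PΔV = 637×(27.8−14.5) kPa·L = 8480 J.

8480 J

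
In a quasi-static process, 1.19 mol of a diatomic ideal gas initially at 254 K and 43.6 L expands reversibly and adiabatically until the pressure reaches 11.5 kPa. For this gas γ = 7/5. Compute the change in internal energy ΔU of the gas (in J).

P₁ = nRT₁/V₁ = 1.19×8.314×254/43.6 = 57.6 kPa.
Adiabatic: T₂/T₁ = (P₂/P₁)^((γ−1)/γ) ⇒ T₂ = 254×(0.200)^0.286 = 160 K; V₂ = 138 L.
For an ideal gas ΔU = nCvΔT with Cv = (5/2)R = 20.8 J/(mol·K).
ΔU = 1.19×20.8×(160−254) = -2320 J.

-2320 J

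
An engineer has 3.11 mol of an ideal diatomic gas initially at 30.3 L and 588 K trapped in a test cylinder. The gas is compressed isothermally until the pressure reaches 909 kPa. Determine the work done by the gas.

-9030 J

P₁ = nRT₁/V₁ = 3.11×8.314×588/30.3 = 502 kPa.
Isothermal: T stays 588 K; PV = const ⇒ V₂ = 16.7 L, P₂ = 909 kPa.
W = nRT ln(V₂/V₁) = 3.11×8.314×588×ln(0.552) = -9030 J.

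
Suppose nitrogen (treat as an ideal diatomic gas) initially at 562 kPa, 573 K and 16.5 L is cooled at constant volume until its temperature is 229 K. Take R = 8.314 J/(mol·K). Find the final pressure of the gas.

225 kPa

Isochoric: V stays 16.5 L; P/T = const ⇒ T₂ = 229 K, P₂ = 225 kPa.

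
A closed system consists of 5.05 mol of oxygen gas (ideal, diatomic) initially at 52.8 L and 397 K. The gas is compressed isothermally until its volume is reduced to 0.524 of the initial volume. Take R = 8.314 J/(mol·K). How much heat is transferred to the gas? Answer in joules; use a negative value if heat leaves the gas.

-10800 J

P₁ = nRT₁/V₁ = 5.05×8.314×397/52.8 = 316 kPa.
Isothermal: T stays 397 K; PV = const ⇒ V₂ = 27.7 L, P₂ = 602 kPa.
ΔU = 0 (ideal gas, T constant).
W = nRT ln(V₂/V₁) = 5.05×8.314×397×ln(0.524) = -10800 J.
Q = ΔU + W = -10800 J.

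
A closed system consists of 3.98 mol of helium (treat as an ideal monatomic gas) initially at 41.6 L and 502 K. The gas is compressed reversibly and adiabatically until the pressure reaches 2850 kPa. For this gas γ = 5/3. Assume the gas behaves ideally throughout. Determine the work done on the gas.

P₁ = nRT₁/V₁ = 3.98×8.314×502/41.6 = 399 kPa.
Adiabatic: T₂/T₁ = (P₂/P₁)^((γ−1)/γ) ⇒ T₂ = 502×(7.14)^0.400 = 1100 K; V₂ = 12.8 L.
ΔU = nCvΔT = 3.98×12.5×(1100−502) = 29800 J.
Q = 0 for an adiabatic process, so W = −ΔU = -29800 J.
Work done on the gas = −W_by = 29800 J.

29800 J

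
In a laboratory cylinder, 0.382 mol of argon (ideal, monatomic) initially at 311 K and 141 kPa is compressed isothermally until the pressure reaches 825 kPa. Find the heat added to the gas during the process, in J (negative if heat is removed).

-1740 J

V₁ = nRT₁/P₁ = 0.382×8.314×311/141 = 7.01 L.
Isothermal: T stays 311 K; PV = const ⇒ V₂ = 1.20 L, P₂ = 825 kPa.
ΔU = 0 (ideal gas, T constant).
W = nRT ln(V₂/V₁) = 0.382×8.314×311×ln(0.171) = -1740 J.
Q = ΔU + W = -1740 J.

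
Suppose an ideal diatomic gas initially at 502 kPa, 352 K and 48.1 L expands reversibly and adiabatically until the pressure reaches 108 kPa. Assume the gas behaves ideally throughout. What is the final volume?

144 L

Adiabatic: T₂/T₁ = (P₂/P₁)^((γ−1)/γ) ⇒ T₂ = 352×(0.215)^0.286 = 227 K; V₂ = 144 L.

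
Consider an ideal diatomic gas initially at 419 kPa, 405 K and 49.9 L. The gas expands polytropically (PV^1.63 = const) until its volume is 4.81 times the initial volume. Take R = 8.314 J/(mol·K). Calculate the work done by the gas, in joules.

n = P₁V₁/(RT₁) = 419×49.9/(8.314×405) = 6.21 mol.
Polytropic n=1.63: T₂ = T₁(V₁/V₂)^(n−1) = 405×(0.208)^0.63 = 151 K; P₂ = P₁(V₁/V₂)^n = 32.4 kPa.
W = (P₁V₁−P₂V₂)/(n−1) = (419×49.9−32.4×240)/0.63 = 20900 J.

20900 J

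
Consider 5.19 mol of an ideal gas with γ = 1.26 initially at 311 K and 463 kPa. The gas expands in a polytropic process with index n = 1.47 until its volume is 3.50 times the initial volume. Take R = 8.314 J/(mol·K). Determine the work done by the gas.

V₁ = nRT₁/P₁ = 5.19×8.314×311/463 = 29.0 L.
Polytropic n=1.47: T₂ = T₁(V₁/V₂)^(n−1) = 311×(0.286)^0.47 = 173 K; P₂ = P₁(V₁/V₂)^n = 73.4 kPa.
W = (P₁V₁−P₂V₂)/(n−1) = (463×29.0−73.4×101)/0.47 = 12700 J.

12700 J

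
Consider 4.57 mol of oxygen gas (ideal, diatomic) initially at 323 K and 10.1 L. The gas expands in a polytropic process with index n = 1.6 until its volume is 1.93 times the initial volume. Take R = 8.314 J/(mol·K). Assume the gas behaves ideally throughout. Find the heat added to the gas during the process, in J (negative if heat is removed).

P₁ = nRT₁/V₁ = 4.57×8.314×323/10.1 = 1220 kPa.
Polytropic n=1.6: T₂ = T₁(V₁/V₂)^(n−1) = 323×(0.518)^0.60 = 218 K; P₂ = P₁(V₁/V₂)^n = 424 kPa.
W = (P₁V₁−P₂V₂)/(n−1) = (1220×10.1−424×19.5)/0.60 = 6670 J.
ΔU = nCvΔT = 4.57×20.8×(218−323) = -10000 J.
Q = ΔU + W = -3330 J.

-3330 J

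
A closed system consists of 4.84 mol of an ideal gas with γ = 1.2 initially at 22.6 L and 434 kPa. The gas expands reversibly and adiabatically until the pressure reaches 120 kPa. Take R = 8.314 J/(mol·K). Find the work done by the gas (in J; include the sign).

T₁ = P₁V₁/(nR) = 434×22.6/(4.84×8.314) = 244 K.
Adiabatic: T₂/T₁ = (P₂/P₁)^((γ−1)/γ) ⇒ T₂ = 244×(0.276)^0.167 = 197 K; V₂ = 66.0 L.
ΔU = nCvΔT = 4.84×41.6×(197−244) = -9460 J.
Q = 0 for an adiabatic process, so W = −ΔU = 9460 J.

9460 J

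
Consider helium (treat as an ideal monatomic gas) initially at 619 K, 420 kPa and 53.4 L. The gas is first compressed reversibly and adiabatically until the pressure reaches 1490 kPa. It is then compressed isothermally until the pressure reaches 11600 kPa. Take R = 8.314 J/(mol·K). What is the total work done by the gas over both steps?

n = P₁V₁/(RT₁) = 420×53.4/(8.314×619) = 4.36 mol.
Step 1 — Adiabatic: T₂/T₁ = (P₂/P₁)^((γ−1)/γ) ⇒ T₂ = 619×(3.55)^0.400 = 1030 K; V₂ = 25.0 L.
ΔU = nCvΔT = 4.36×12.5×(1030−619) = 22200 J.
Q = 0 for an adiabatic process, so W = −ΔU = -22200 J.
State after step 1: P = 1490 kPa, V = 25.0 L, T = 1030 K.
Step 2 — Isothermal: T stays 1030 K; PV = const ⇒ V₂ = 3.21 L, P₂ = 11600 kPa.
ΔU = 0 (ideal gas, T constant).
W = nRT ln(V₂/V₁) = 4.36×8.314×1030×ln(0.128) = -76400 J.
Q = ΔU + W = -76400 J.
Net over both steps: W = -98600 J, Q = -76400 J, ΔU = 22200 J.

-98600 J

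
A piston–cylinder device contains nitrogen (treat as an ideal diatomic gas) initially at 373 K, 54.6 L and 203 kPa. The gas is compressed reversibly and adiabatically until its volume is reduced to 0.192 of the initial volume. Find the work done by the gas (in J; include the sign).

-25900 J

n = P₁V₁/(RT₁) = 203×54.6/(8.314×373) = 3.57 mol.
Adiabatic: TV^(γ−1) = const ⇒ T₂ = 373×(5.21)^0.400 = 722 K; PV^γ = const ⇒ P₂ = 2050 kPa.
ΔU = nCvΔT = 3.57×20.8×(722−373) = 25900 J.
Q = 0 for an adiabatic process, so W = −ΔU = -25900 J.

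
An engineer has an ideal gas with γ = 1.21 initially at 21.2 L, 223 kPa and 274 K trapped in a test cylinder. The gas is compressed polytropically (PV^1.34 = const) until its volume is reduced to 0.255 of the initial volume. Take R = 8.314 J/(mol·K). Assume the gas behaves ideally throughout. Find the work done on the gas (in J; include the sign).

n = P₁V₁/(RT₁) = 223×21.2/(8.314×274) = 2.08 mol.
Polytropic n=1.34: T₂ = T₁(V₁/V₂)^(n−1) = 274×(3.92)^0.34 = 436 K; P₂ = P₁(V₁/V₂)^n = 1390 kPa.
W = (P₁V₁−P₂V₂)/(n−1) = (223×21.2−1390×5.41)/0.34 = -8220 J.
Work done on the gas = −W_by = 8220 J.

8220 J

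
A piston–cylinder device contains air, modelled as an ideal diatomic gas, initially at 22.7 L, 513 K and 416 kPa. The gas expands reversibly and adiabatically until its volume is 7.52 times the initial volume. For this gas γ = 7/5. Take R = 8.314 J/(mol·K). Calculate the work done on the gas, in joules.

n = P₁V₁/(RT₁) = 416×22.7/(8.314×513) = 2.21 mol.
Adiabatic: TV^(γ−1) = const ⇒ T₂ = 513×(0.133)^0.400 = 229 K; PV^γ = const ⇒ P₂ = 24.7 kPa.
ΔU = nCvΔT = 2.21×20.8×(229−513) = -13100 J.
Q = 0 for an adiabatic process, so W = −ΔU = 13100 J.
Work done on the gas = −W_by = -13100 J.

-13100 J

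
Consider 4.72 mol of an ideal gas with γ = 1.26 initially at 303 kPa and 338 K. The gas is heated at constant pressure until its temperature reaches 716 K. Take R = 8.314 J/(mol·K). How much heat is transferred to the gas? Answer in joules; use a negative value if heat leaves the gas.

71900 J

V₁ = nRT₁/P₁ = 4.72×8.314×338/303 = 43.8 L.
Isobaric: P stays 303 kPa; V/T = const ⇒ T₂ = 716 K, V₂ = 92.7 L.
W = PΔV = 303×(92.7−43.8) kPa·L = 14800 J.
ΔU = nCvΔT = 4.72×32.0×(716−338) = 57100 J.
Q = ΔU + W = nCpΔT = 71900 J.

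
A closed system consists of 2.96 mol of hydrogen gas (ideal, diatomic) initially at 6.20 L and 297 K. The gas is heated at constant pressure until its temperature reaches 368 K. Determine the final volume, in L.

7.68 L

P₁ = nRT₁/V₁ = 2.96×8.314×297/6.20 = 1180 kPa.
Isobaric: P stays 1180 kPa; V/T = const ⇒ T₂ = 368 K, V₂ = 7.68 L.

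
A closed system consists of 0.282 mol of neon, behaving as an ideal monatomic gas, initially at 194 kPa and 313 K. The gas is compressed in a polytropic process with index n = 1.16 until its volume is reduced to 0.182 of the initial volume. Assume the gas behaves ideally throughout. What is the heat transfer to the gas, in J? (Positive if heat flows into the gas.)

V₁ = nRT₁/P₁ = 0.282×8.314×313/194 = 3.78 L.
Polytropic n=1.16: T₂ = T₁(V₁/V₂)^(n−1) = 313×(5.49)^0.16 = 411 K; P₂ = P₁(V₁/V₂)^n = 1400 kPa.
W = (P₁V₁−P₂V₂)/(n−1) = (194×3.78−1400×0.688)/0.16 = -1440 J.
ΔU = nCvΔT = 0.282×12.5×(411−313) = 345 J.
Q = ΔU + W = -1090 J.

-1090 J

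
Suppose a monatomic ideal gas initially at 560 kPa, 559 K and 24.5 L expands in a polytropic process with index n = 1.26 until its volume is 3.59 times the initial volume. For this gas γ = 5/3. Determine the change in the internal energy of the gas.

-5820 J

n = P₁V₁/(RT₁) = 560×24.5/(8.314×559) = 2.95 mol.
Polytropic n=1.26: T₂ = T₁(V₁/V₂)^(n−1) = 559×(0.279)^0.26 = 401 K; P₂ = P₁(V₁/V₂)^n = 112 kPa.
For an ideal gas ΔU = nCvΔT with Cv = (3/2)R = 12.5 J/(mol·K).
ΔU = 2.95×12.5×(401−559) = -5820 J.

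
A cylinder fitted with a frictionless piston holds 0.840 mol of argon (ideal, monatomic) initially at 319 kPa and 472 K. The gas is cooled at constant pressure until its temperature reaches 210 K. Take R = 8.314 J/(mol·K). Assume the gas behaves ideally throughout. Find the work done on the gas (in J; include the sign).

1830 J

V₁ = nRT₁/P₁ = 0.840×8.314×472/319 = 10.3 L.
Isobaric: P stays 319 kPa; V/T = const ⇒ T₂ = 210 K, V₂ = 4.60 L.
W = PΔV = 319×(4.60−10.3) kPa·L = -1830 J.
Work done on the gas = −W_by = 1830 J.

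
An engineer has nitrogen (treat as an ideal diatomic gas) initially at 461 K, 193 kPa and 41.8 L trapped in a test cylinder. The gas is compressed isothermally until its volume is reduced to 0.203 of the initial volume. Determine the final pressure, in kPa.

Isothermal: T stays 461 K; PV = const ⇒ V₂ = 8.49 L, P₂ = 951 kPa.

951 kPa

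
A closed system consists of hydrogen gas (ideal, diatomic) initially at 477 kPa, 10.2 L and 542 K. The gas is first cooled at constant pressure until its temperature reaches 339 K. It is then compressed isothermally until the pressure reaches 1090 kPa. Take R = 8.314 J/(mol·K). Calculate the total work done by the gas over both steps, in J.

n = P₁V₁/(RT₁) = 477×10.2/(8.314×542) = 1.08 mol.
Step 1 — Isobaric: P stays 477 kPa; V/T = const ⇒ T₂ = 339 K, V₂ = 6.38 L.
W = PΔV = 477×(6.38−10.2) kPa·L = -1820 J.
ΔU = nCvΔT = 1.08×20.8×(339−542) = -4560 J.
Q = ΔU + W = nCpΔT = -6380 J.
State after step 1: P = 477 kPa, V = 6.38 L, T = 339 K.
Step 2 — Isothermal: T stays 339 K; PV = const ⇒ V₂ = 2.79 L, P₂ = 1090 kPa.
ΔU = 0 (ideal gas, T constant).
W = nRT ln(V₂/V₁) = 1.08×8.314×339×ln(0.438) = -2510 J.
Q = ΔU + W = -2510 J.
Net over both steps: W = -4340 J, Q = -8890 J, ΔU = -4560 J.

-4340 J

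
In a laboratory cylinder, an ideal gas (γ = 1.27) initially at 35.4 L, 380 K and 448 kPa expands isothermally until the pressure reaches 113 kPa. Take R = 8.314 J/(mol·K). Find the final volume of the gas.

Isothermal: T stays 380 K; PV = const ⇒ V₂ = 140 L, P₂ = 113 kPa.

140 L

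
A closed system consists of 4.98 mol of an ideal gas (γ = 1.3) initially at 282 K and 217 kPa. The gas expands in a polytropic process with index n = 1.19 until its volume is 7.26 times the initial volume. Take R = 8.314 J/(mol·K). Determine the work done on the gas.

V₁ = nRT₁/P₁ = 4.98×8.314×282/217 = 53.8 L.
Polytropic n=1.19: T₂ = T₁(V₁/V₂)^(n−1) = 282×(0.138)^0.19 = 193 K; P₂ = P₁(V₁/V₂)^n = 20.5 kPa.
W = (P₁V₁−P₂V₂)/(n−1) = (217×53.8−20.5×391)/0.19 = 19300 J.
Work done on the gas = −W_by = -19300 J.

-19300 J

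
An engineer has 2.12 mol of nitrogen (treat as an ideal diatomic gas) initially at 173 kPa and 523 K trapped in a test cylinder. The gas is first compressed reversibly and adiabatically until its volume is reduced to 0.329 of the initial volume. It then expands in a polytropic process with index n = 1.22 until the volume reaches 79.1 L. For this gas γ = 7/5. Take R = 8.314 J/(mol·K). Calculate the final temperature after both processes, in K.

V₁ = nRT₁/P₁ = 2.12×8.314×523/173 = 53.3 L.
Step 1 — Adiabatic: TV^(γ−1) = const ⇒ T₂ = 523×(3.04)^0.400 = 816 K; PV^γ = const ⇒ P₂ = 820 kPa.
ΔU = nCvΔT = 2.12×20.8×(816−523) = 12900 J.
Q = 0 for an adiabatic process, so W = −ΔU = -12900 J.
State after step 1: P = 820 kPa, V = 17.5 L, T = 816 K.
Step 2 — Polytropic n=1.22: T₂ = T₁(V₁/V₂)^(n−1) = 816×(0.222)^0.22 = 586 K; P₂ = P₁(V₁/V₂)^n = 131 kPa.
W = (P₁V₁−P₂V₂)/(n−1) = (820×17.5−131×79.1)/0.22 = 18400 J.
ΔU = nCvΔT = 2.12×20.8×(586−816) = -10100 J.
Q = ΔU + W = 8300 J.
Net over both steps: W = 5540 J, Q = 8300 J, ΔU = 2760 J.

586 K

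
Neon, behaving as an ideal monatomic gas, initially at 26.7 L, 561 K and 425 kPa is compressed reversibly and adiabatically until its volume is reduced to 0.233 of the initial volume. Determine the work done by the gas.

-27900 J

n = P₁V₁/(RT₁) = 425×26.7/(8.314×561) = 2.43 mol.
Adiabatic: TV^(γ−1) = const ⇒ T₂ = 561×(4.29)^0.667 = 1480 K; PV^γ = const ⇒ P₂ = 4820 kPa.
ΔU = nCvΔT = 2.43×12.5×(1480−561) = 27900 J.
Q = 0 for an adiabatic process, so W = −ΔU = -27900 J.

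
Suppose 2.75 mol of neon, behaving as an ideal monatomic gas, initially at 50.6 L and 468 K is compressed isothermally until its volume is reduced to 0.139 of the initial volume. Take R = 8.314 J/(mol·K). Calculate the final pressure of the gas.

1520 kPa

P₁ = nRT₁/V₁ = 2.75×8.314×468/50.6 = 211 kPa.
Isothermal: T stays 468 K; PV = const ⇒ V₂ = 7.03 L, P₂ = 1520 kPa.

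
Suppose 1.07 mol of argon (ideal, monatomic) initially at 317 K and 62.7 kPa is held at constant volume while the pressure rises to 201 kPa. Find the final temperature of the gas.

1020 K

V₁ = nRT₁/P₁ = 1.07×8.314×317/62.7 = 45.0 L.
Isochoric: V stays 45.0 L; P/T = const ⇒ T₂ = 1020 K, P₂ = 201 kPa.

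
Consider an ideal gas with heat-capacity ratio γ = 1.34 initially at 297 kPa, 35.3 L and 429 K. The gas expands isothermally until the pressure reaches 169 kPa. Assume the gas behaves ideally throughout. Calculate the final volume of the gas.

62.0 L

Isothermal: T stays 429 K; PV = const ⇒ V₂ = 62.0 L, P₂ = 169 kPa.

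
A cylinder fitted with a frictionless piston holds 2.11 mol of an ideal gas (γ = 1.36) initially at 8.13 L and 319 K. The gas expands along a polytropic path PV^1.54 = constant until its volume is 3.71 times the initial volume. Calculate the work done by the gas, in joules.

5260 J

P₁ = nRT₁/V₁ = 2.11×8.314×319/8.13 = 688 kPa.
Polytropic n=1.54: T₂ = T₁(V₁/V₂)^(n−1) = 319×(0.270)^0.54 = 157 K; P₂ = P₁(V₁/V₂)^n = 91.4 kPa.
W = (P₁V₁−P₂V₂)/(n−1) = (688×8.13−91.4×30.2)/0.54 = 5260 J.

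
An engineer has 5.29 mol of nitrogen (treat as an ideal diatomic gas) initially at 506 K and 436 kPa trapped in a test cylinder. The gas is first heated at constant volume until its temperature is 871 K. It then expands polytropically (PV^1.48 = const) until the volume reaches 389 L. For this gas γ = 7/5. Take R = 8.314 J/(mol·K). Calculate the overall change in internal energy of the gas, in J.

V₁ = nRT₁/P₁ = 5.29×8.314×506/436 = 51.0 L.
Step 1 — Isochoric: V stays 51.0 L; P/T = const ⇒ T₂ = 871 K, P₂ = 751 kPa.
W = 0 (no volume change).
ΔU = nCvΔT = 5.29×20.8×(871−506) = 40100 J.
Q = ΔU = 40100 J.
State after step 1: P = 751 kPa, V = 51.0 L, T = 871 K.
Step 2 — Polytropic n=1.48: T₂ = T₁(V₁/V₂)^(n−1) = 871×(0.131)^0.48 = 329 K; P₂ = P₁(V₁/V₂)^n = 37.2 kPa.
W = (P₁V₁−P₂V₂)/(n−1) = (751×51.0−37.2×389)/0.48 = 49700 J.
ΔU = nCvΔT = 5.29×20.8×(329−871) = -59600 J.
Q = ΔU + W = -9940 J.
Net over both steps: W = 49700 J, Q = 30200 J, ΔU = -19500 J.

-19500 J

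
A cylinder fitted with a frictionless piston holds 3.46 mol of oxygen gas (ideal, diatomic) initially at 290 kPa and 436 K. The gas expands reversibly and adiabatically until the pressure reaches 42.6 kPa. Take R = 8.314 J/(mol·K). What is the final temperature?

252 K

V₁ = nRT₁/P₁ = 3.46×8.314×436/290 = 43.2 L.
Adiabatic: T₂/T₁ = (P₂/P₁)^((γ−1)/γ) ⇒ T₂ = 436×(0.147)^0.286 = 252 K; V₂ = 170 L.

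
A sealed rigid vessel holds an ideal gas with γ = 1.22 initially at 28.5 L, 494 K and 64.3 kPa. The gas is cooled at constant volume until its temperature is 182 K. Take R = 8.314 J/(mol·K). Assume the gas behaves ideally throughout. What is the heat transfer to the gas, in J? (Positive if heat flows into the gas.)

-5260 J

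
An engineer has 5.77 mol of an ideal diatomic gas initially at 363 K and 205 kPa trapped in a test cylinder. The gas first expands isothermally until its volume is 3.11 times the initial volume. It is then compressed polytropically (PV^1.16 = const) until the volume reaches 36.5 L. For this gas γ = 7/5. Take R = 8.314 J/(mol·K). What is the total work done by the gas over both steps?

-20800 J

V₁ = nRT₁/P₁ = 5.77×8.314×363/205 = 84.9 L.
Step 1 — Isothermal: T stays 363 K; PV = const ⇒ V₂ = 264 L, P₂ = 65.9 kPa.
ΔU = 0 (ideal gas, T constant).
W = nRT ln(V₂/V₁) = 5.77×8.314×363×ln(3.11) = 19800 J.
Q = ΔU + W = 19800 J.
State after step 1: P = 65.9 kPa, V = 264 L, T = 363 K.
Step 2 — Polytropic n=1.16: T₂ = T₁(V₁/V₂)^(n−1) = 363×(7.24)^0.16 = 498 K; P₂ = P₁(V₁/V₂)^n = 655 kPa.
W = (P₁V₁−P₂V₂)/(n−1) = (65.9×264−655×36.5)/0.16 = -40500 J.
ΔU = nCvΔT = 5.77×20.8×(498−363) = 16200 J.
Q = ΔU + W = -24300 J.
Net over both steps: W = -20800 J, Q = -4570 J, ΔU = 16200 J.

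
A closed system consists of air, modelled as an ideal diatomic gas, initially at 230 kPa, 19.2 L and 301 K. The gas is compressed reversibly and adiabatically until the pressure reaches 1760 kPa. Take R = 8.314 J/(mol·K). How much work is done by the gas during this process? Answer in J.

-8710 J

n = P₁V₁/(RT₁) = 230×19.2/(8.314×301) = 1.76 mol.
Adiabatic: T₂/T₁ = (P₂/P₁)^((γ−1)/γ) ⇒ T₂ = 301×(7.65)^0.286 = 538 K; V₂ = 4.49 L.
ΔU = nCvΔT = 1.76×20.8×(538−301) = 8710 J.
Q = 0 for an adiabatic process, so W = −ΔU = -8710 J.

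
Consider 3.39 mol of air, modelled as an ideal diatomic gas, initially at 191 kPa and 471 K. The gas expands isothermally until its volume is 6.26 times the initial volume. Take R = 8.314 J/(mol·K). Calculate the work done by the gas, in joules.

V₁ = nRT₁/P₁ = 3.39×8.314×471/191 = 69.5 L.
Isothermal: T stays 471 K; PV = const ⇒ V₂ = 435 L, P₂ = 30.5 kPa.
W = nRT ln(V₂/V₁) = 3.39×8.314×471×ln(6.26) = 24300 J.

24300 J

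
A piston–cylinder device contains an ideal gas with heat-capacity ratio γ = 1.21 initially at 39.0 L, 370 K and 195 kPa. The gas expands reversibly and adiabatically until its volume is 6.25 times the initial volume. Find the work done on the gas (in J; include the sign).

-11600 J

n = P₁V₁/(RT₁) = 195×39.0/(8.314×370) = 2.47 mol.
Adiabatic: TV^(γ−1) = const ⇒ T₂ = 370×(0.160)^0.210 = 252 K; PV^γ = const ⇒ P₂ = 21.2 kPa.
ΔU = nCvΔT = 2.47×39.6×(252−370) = -11600 J.
Q = 0 for an adiabatic process, so W = −ΔU = 11600 J.
Work done on the gas = −W_by = -11600 J.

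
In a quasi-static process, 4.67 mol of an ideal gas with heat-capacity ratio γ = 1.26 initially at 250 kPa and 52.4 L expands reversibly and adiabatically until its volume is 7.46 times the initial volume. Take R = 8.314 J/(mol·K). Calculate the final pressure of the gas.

19.9 kPa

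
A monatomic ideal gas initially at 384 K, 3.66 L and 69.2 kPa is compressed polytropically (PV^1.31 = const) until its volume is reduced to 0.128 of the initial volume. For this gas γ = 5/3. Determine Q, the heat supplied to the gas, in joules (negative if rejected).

n = P₁V₁/(RT₁) = 69.2×3.66/(8.314×384) = 0.0793 mol.
Polytropic n=1.31: T₂ = T₁(V₁/V₂)^(n−1) = 384×(7.81)^0.31 = 726 K; P₂ = P₁(V₁/V₂)^n = 1020 kPa.
W = (P₁V₁−P₂V₂)/(n−1) = (69.2×3.66−1020×0.468)/0.31 = -728 J.
ΔU = nCvΔT = 0.0793×12.5×(726−384) = 339 J.
Q = ΔU + W = -390 J.

-390 J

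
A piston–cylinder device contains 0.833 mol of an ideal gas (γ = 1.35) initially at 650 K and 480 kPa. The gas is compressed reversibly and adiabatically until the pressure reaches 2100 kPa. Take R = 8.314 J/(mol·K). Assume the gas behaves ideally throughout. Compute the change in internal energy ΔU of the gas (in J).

6000 J

V₁ = nRT₁/P₁ = 0.833×8.314×650/480 = 9.38 L.
Adiabatic: T₂/T₁ = (P₂/P₁)^((γ−1)/γ) ⇒ T₂ = 650×(4.38)^0.259 = 953 K; V₂ = 3.14 L.
For an ideal gas ΔU = nCvΔT with Cv = R/(γ−1) = 23.8 J/(mol·K).
ΔU = 0.833×23.8×(953−650) = 6000 J.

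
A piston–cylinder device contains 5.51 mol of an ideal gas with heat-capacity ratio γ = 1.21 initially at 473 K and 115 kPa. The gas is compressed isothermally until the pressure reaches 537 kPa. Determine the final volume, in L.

40.4 L

V₁ = nRT₁/P₁ = 5.51×8.314×473/115 = 188 L.
Isothermal: T stays 473 K; PV = const ⇒ V₂ = 40.4 L, P₂ = 537 kPa.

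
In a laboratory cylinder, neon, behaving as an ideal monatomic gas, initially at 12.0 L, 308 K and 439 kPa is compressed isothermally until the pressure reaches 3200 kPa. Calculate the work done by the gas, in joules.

-10500 J

n = P₁V₁/(RT₁) = 439×12.0/(8.314×308) = 2.06 mol.
Isothermal: T stays 308 K; PV = const ⇒ V₂ = 1.65 L, P₂ = 3200 kPa.
W = nRT ln(V₂/V₁) = 2.06×8.314×308×ln(0.137) = -10500 J.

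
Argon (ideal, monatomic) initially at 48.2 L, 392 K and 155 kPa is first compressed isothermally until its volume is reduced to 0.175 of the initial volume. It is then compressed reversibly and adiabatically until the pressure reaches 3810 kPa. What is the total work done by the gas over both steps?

n = P₁V₁/(RT₁) = 155×48.2/(8.314×392) = 2.29 mol.
Step 1 — Isothermal: T stays 392 K; PV = const ⇒ V₂ = 8.44 L, P₂ = 886 kPa.
ΔU = 0 (ideal gas, T constant).
W = nRT ln(V₂/V₁) = 2.29×8.314×392×ln(0.175) = -13000 J.
Q = ΔU + W = -13000 J.
State after step 1: P = 886 kPa, V = 8.44 L, T = 392 K.
Step 2 — Adiabatic: T₂/T₁ = (P₂/P₁)^((γ−1)/γ) ⇒ T₂ = 392×(4.30)^0.400 = 703 K; V₂ = 3.51 L.
ΔU = nCvΔT = 2.29×12.5×(703−392) = 8880 J.
Q = 0 for an adiabatic process, so W = −ΔU = -8880 J.
Net over both steps: W = -21900 J, Q = -13000 J, ΔU = 8880 J.

-21900 J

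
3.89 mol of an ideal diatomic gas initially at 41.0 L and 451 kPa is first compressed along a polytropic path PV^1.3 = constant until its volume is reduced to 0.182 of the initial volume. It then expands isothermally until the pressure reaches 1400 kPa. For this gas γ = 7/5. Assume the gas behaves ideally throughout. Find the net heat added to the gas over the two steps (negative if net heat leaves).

23100 J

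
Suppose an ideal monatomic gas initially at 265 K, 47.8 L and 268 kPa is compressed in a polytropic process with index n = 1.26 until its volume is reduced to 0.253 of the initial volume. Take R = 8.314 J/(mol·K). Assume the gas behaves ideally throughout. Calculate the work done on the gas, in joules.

n = P₁V₁/(RT₁) = 268×47.8/(8.314×265) = 5.81 mol.
Polytropic n=1.26: T₂ = T₁(V₁/V₂)^(n−1) = 265×(3.95)^0.26 = 379 K; P₂ = P₁(V₁/V₂)^n = 1510 kPa.
W = (P₁V₁−P₂V₂)/(n−1) = (268×47.8−1510×12.1)/0.26 = -21200 J.
Work done on the gas = −W_by = 21200 J.

21200 J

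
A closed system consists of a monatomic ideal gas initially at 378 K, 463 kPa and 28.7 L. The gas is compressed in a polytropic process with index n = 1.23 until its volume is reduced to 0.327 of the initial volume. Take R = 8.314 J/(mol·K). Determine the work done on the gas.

n = P₁V₁/(RT₁) = 463×28.7/(8.314×378) = 4.23 mol.
Polytropic n=1.23: T₂ = T₁(V₁/V₂)^(n−1) = 378×(3.06)^0.23 = 489 K; P₂ = P₁(V₁/V₂)^n = 1830 kPa.
W = (P₁V₁−P₂V₂)/(n−1) = (463×28.7−1830×9.38)/0.23 = -16900 J.
Work done on the gas = −W_by = 16900 J.

16900 J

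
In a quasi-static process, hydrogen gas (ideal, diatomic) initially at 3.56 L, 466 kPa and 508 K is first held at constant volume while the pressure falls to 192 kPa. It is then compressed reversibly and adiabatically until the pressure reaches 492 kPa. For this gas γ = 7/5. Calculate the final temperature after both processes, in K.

n = P₁V₁/(RT₁) = 466×3.56/(8.314×508) = 0.393 mol.
Step 1 — Isochoric: V stays 3.56 L; P/T = const ⇒ T₂ = 209 K, P₂ = 192 kPa.
W = 0 (no volume change).
ΔU = nCvΔT = 0.393×20.8×(209−508) = -2440 J.
Q = ΔU = -2440 J.
State after step 1: P = 192 kPa, V = 3.56 L, T = 209 K.
Step 2 — Adiabatic: T₂/T₁ = (P₂/P₁)^((γ−1)/γ) ⇒ T₂ = 209×(2.56)^0.286 = 274 K; V₂ = 1.82 L.
ΔU = nCvΔT = 0.393×20.8×(274−209) = 527 J.
Q = 0 for an adiabatic process, so W = −ΔU = -527 J.
Net over both steps: W = -527 J, Q = -2440 J, ΔU = -1910 J.

274 K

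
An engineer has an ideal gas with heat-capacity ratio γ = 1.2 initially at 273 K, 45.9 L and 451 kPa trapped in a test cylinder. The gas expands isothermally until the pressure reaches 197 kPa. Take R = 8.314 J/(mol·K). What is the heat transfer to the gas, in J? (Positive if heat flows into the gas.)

17100 J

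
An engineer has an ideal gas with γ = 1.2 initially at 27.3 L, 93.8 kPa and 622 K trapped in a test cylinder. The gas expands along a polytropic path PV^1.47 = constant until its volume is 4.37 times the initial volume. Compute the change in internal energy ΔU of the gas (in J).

-6400 J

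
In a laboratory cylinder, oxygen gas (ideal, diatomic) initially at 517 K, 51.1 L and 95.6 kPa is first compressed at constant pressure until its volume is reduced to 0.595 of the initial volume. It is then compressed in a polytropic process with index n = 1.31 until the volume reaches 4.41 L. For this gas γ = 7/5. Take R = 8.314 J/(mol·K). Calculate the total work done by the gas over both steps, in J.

-9660 J

n = P₁V₁/(RT₁) = 95.6×51.1/(8.314×517) = 1.14 mol.
Step 1 — Isobaric: P stays 95.6 kPa; V/T = const ⇒ T₂ = 308 K, V₂ = 30.4 L.
W = PΔV = 95.6×(30.4−51.1) kPa·L = -1980 J.
ΔU = nCvΔT = 1.14×20.8×(308−517) = -4950 J.
Q = ΔU + W = nCpΔT = -6920 J.
State after step 1: P = 95.6 kPa, V = 30.4 L, T = 308 K.
Step 2 — Polytropic n=1.31: T₂ = T₁(V₁/V₂)^(n−1) = 308×(6.89)^0.31 = 560 K; P₂ = P₁(V₁/V₂)^n = 1200 kPa.
W = (P₁V₁−P₂V₂)/(n−1) = (95.6×30.4−1200×4.41)/0.31 = -7680 J.
ΔU = nCvΔT = 1.14×20.8×(560−308) = 5950 J.
Q = ΔU + W = -1730 J.
Net over both steps: W = -9660 J, Q = -8650 J, ΔU = 1010 J.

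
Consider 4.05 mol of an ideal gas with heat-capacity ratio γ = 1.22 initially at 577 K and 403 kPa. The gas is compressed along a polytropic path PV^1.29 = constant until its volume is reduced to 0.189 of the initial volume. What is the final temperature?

935 K

V₁ = nRT₁/P₁ = 4.05×8.314×577/403 = 48.2 L.
Polytropic n=1.29: T₂ = T₁(V₁/V₂)^(n−1) = 577×(5.29)^0.29 = 935 K; P₂ = P₁(V₁/V₂)^n = 3460 kPa.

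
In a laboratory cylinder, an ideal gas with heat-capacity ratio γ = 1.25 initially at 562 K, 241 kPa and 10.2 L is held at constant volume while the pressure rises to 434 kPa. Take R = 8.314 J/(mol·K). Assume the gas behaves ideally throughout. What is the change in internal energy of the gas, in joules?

7870 J

n = P₁V₁/(RT₁) = 241×10.2/(8.314×562) = 0.526 mol.
Isochoric: V stays 10.2 L; P/T = const ⇒ T₂ = 1010 K, P₂ = 434 kPa.
For an ideal gas ΔU = nCvΔT with Cv = R/(γ−1) = 33.3 J/(mol·K).
ΔU = 0.526×33.3×(1010−562) = 7870 J.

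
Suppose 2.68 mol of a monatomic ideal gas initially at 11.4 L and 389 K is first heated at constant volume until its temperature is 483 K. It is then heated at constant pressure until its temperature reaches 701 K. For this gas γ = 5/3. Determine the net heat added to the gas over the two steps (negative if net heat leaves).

15300 J

P₁ = nRT₁/V₁ = 2.68×8.314×389/11.4 = 760 kPa.
Step 1 — Isochoric: V stays 11.4 L; P/T = const ⇒ T₂ = 483 K, P₂ = 944 kPa.
W = 0 (no volume change).
ΔU = nCvΔT = 2.68×12.5×(483−389) = 3140 J.
Q = ΔU = 3140 J.
State after step 1: P = 944 kPa, V = 11.4 L, T = 483 K.
Step 2 — Isobaric: P stays 944 kPa; V/T = const ⇒ T₂ = 701 K, V₂ = 16.5 L.
W = PΔV = 944×(16.5−11.4) kPa·L = 4860 J.
ΔU = nCvΔT = 2.68×12.5×(701−483) = 7290 J.
Q = ΔU + W = nCpΔT = 12100 J.
Net over both steps: W = 4860 J, Q = 15300 J, ΔU = 10400 J.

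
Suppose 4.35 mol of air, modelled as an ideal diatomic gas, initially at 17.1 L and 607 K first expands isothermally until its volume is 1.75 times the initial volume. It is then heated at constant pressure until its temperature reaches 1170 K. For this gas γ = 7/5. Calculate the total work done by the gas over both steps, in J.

P₁ = nRT₁/V₁ = 4.35×8.314×607/17.1 = 1280 kPa.
Step 1 — Isothermal: T stays 607 K; PV = const ⇒ V₂ = 29.9 L, P₂ = 734 kPa.
ΔU = 0 (ideal gas, T constant).
W = nRT ln(V₂/V₁) = 4.35×8.314×607×ln(1.75) = 12300 J.
Q = ΔU + W = 12300 J.
State after step 1: P = 734 kPa, V = 29.9 L, T = 607 K.
Step 2 — Isobaric: P stays 734 kPa; V/T = const ⇒ T₂ = 1170 K, V₂ = 57.7 L.
W = PΔV = 734×(57.7−29.9) kPa·L = 20400 J.
ΔU = nCvΔT = 4.35×20.8×(1170−607) = 50900 J.
Q = ΔU + W = nCpΔT = 71300 J.
Net over both steps: W = 32600 J, Q = 83500 J, ΔU = 50900 J.

32600 J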